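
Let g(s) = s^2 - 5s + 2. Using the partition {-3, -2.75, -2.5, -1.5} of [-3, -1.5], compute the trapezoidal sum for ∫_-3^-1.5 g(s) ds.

27.921875

Subinterval widths: 0.25, 0.25, 1.
g(-3) = 26, g(-2.75) = 23.3125, g(-2.5) = 20.75, g(-1.5) = 11.75.
On each subinterval the trapezoid contributes (Δs_i/2)·[g(s_{i-1}) + g(s_i)].
Sum = 27.921875.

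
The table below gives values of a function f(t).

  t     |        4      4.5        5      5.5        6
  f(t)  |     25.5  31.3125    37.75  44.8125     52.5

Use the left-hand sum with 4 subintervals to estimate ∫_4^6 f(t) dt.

69.6875

Δt = 0.5.
Sum = 0.5·[25.5 + 31.3125 + 37.75 + 44.8125] = 69.6875.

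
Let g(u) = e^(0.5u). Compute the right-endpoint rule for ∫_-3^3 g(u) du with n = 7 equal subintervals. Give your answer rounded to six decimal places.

10.472181

Δu = (3 − (-3))/7 = 6/7.
Right endpoints: -15/7, -9/7, -3/7, 3/7, 9/7, 15/7, 3.
g(-15/7) ≈ 0.342519, g(-9/7) ≈ 0.525788, g(-3/7) ≈ 0.807118, g(3/7) ≈ 1.238977, g(9/7) ≈ 1.901907, g(15/7) ≈ 2.919547, g(3) ≈ 4.481689.
Sum = Δu · [g(-15/7) + g(-9/7) + g(-3/7) + ...].
Sum ≈ 10.472181.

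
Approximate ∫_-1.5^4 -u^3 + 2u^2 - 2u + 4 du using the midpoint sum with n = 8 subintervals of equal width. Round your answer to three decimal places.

Δu = (4 − (-1.5))/8 = 0.6875.
Midpoints: -1.15625, -0.46875, 0.21875, 0.90625, 1.59375, 2.28125, 2.96875, 3.65625.
f(-1.15625) = 345117/32768, f(-0.46875) = 179567/32768, f(0.21875) = 119529/32768, f(0.90625) = 101115/32768, f(1.59375) = 60437/32768, f(2.28125) = -66393/32768, f(2.96875) = -343263/32768, f(3.65625) = -834061/32768.
Sum = Δu · [f(-1.15625) + f(-0.46875) + f(0.21875) + ...].
Sum ≈ -9.189.

-9.189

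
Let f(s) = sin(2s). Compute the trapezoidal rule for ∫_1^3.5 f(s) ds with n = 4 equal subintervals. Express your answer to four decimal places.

-0.5068

Δs = (3.5 − 1)/4 = 0.625.
f(1) ≈ 0.9093, f(1.625) ≈ -0.1082, f(2.25) ≈ -0.9775, f(2.875) ≈ -0.5083, f(3.5) ≈ 0.6570.
T_4 = (Δs/2)·[f(s_0) + 2f(s_1) + 2f(s_2) + 2f(s_3) + f(s_4)].
Sum ≈ -0.5068.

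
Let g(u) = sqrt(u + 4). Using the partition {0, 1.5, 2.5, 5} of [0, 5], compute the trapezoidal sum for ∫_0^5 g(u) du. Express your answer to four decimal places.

Subinterval widths: 1.5, 1, 2.5.
g(0) ≈ 2.0000, g(1.5) ≈ 2.3452, g(2.5) ≈ 2.5495, g(5) ≈ 3.0000.
On each subinterval the trapezoid contributes (Δu_i/2)·[g(u_{i-1}) + g(u_i)].
Sum ≈ 12.6432.

12.6432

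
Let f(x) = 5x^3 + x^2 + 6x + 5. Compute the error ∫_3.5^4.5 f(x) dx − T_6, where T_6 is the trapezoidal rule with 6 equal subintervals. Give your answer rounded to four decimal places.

-0.2824

Exact integral: ∫_3.5^4.5 f(x) dx ≈ 370.083333.
T_6 ≈ 370.365741.
Error ≈ 370.083333 − 370.365741 ≈ -0.2824.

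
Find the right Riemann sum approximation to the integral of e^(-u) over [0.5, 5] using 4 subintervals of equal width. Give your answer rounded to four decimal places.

0.3244

Δu = (5 − 0.5)/4 = 1.125.
Right endpoints: 1.625, 2.75, 3.875, 5.
f(1.625) ≈ 0.1969, f(2.75) ≈ 0.0639, f(3.875) ≈ 0.0208, f(5) ≈ 0.0067.
Sum = Δu · [f(1.625) + f(2.75) + f(3.875) + f(5)].
Sum ≈ 0.3244.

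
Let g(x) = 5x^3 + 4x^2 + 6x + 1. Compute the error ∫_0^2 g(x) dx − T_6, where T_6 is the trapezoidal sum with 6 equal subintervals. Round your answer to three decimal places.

Exact integral: ∫_0^2 g(x) dx ≈ 44.66667.
T_6 ≈ 45.37037.
Error ≈ 44.66667 − 45.37037 ≈ -0.704.

-0.704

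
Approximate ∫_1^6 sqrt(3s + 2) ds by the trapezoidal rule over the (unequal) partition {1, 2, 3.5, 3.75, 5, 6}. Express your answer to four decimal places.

Subinterval widths: 1, 1.5, 0.25, 1.25, 1.
f(1) ≈ 2.2361, f(2) ≈ 2.8284, f(3.5) ≈ 3.5355, f(3.75) ≈ 3.6401, f(5) ≈ 4.1231, f(6) ≈ 4.4721.
On each subinterval the trapezoid contributes (Δs_i/2)·[f(s_{i-1}) + f(s_i)].
Sum ≈ 17.3518.

17.3518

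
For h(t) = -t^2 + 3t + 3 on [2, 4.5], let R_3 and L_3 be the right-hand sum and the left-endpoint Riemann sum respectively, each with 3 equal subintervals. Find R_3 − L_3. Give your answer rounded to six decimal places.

R_3 ≈ 0.23148148.
L_3 ≈ 7.52314815.
R_3 − L_3 ≈ -7.291667.

-7.291667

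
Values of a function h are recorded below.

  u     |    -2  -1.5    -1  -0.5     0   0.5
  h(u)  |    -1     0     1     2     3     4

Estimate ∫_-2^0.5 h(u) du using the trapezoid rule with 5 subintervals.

3.75

Δu = 0.5.
T_5 = (0.5/2)·[(-1) + 2·0 + 2·1 + 2·2 + 2·3 + 4] = 3.75.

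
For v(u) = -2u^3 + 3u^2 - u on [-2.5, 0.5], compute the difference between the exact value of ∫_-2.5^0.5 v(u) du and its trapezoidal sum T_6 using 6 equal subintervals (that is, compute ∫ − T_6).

-1.125

Exact integral: ∫_-2.5^0.5 v(u) du = 38.25.
T_6 = 39.375.
Error = 38.25 − 39.375 = -1.125.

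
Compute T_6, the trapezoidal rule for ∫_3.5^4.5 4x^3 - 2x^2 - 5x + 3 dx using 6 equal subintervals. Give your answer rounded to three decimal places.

211.046

Δx = (4.5 − 3.5)/6 = 1/6.
f(3.5) = 132.5, f(11/3) = 4184/27, f(23/6) = 9707/54, f(4) = 207, f(25/6) = 12787/54, f(13/3) = 7270/27, f(4.5) = 304.5.
T_6 = (Δx/2)·[f(x_0) + 2f(x_1) + ... + 2f(x_{5}) + f(x_6)].
Sum ≈ 211.046.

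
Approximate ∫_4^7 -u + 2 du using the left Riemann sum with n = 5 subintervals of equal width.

-9.6

Δu = (7 − 4)/5 = 0.6.
Left endpoints: 4, 4.6, 5.2, 5.8, 6.4.
f(4) = -2, f(4.6) = -2.6, f(5.2) = -3.2, f(5.8) = -3.8, f(6.4) = -4.4.
Sum = Δu · [f(4) + f(4.6) + f(5.2) + f(5.8) + f(6.4)].
Sum = -9.6.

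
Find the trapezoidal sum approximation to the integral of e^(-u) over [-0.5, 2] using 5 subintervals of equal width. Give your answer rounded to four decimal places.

Δu = (2 − (-0.5))/5 = 0.5.
f(-0.5) ≈ 1.6487, f(0) ≈ 1.0000, f(0.5) ≈ 0.6065, f(1) ≈ 0.3679, f(1.5) ≈ 0.2231, f(2) ≈ 0.1353.
T_5 = (Δu/2)·[f(u_0) + 2f(u_1) + ... + 2f(u_{4}) + f(u_5)].
Sum ≈ 1.5448.

1.5448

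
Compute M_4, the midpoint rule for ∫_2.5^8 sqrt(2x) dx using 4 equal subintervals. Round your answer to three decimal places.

Δx = (8 − 2.5)/4 = 1.375.
Midpoints: 3.1875, 4.5625, 5.9375, 7.3125.
f(3.1875) ≈ 2.525, f(4.5625) ≈ 3.021, f(5.9375) ≈ 3.446, f(7.3125) ≈ 3.824.
Sum = Δx · [f(3.1875) + f(4.5625) + f(5.9375) + f(7.3125)].
Sum ≈ 17.622.

17.622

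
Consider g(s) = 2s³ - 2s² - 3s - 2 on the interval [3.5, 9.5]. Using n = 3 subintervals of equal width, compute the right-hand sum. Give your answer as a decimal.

Δs = (9.5 − 3.5)/3 = 2.
Right endpoints: 5.5, 7.5, 9.5.
g(5.5) = 253.75, g(7.5) = 706.75, g(9.5) = 1503.75.
Sum = Δs · [g(5.5) + g(7.5) + g(9.5)].
Sum = 4928.5.

4928.5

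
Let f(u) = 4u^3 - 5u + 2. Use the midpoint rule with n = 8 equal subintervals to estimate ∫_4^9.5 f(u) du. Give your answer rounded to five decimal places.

Δu = (9.5 − 4)/8 = 0.6875.
Midpoints: 4.34375, 5.03125, 5.71875, 6.40625, 7.09375, 7.78125, 8.46875, 9.15625.
f(4.34375) = 2524083/8192, f(5.03125) = 3983585/8192, f(5.71875) = 5910631/8192, f(6.40625) = 8369109/8192, f(7.09375) = 11422907/8192, f(7.78125) = 15135913/8192, f(8.46875) = 19572015/8192, f(9.15625) = 24795101/8192.
Sum = Δu · [f(4.34375) + f(5.03125) + f(5.71875) + ...].
Sum ≈ 7696.89014.

7696.89014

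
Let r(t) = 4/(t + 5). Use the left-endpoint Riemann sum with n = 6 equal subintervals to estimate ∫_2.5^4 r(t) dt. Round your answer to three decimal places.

0.741

Δt = (4 − 2.5)/6 = 0.25.
Left endpoints: 2.5, 2.75, 3, 3.25, 3.5, 3.75.
r(2.5) = 8/15, r(2.75) = 16/31, r(3) = 0.5, r(3.25) = 16/33, r(3.5) = 8/17, r(3.75) = 16/35.
Sum = Δt · [r(2.5) + r(2.75) + r(3) + ...].
Sum ≈ 0.741.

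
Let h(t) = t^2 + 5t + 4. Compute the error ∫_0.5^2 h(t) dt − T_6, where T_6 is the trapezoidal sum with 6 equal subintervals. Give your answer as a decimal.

-0.015625

Exact integral: ∫_0.5^2 h(t) dt = 18.
T_6 = 18.015625.
Error = 18 − 18.015625 = -0.015625.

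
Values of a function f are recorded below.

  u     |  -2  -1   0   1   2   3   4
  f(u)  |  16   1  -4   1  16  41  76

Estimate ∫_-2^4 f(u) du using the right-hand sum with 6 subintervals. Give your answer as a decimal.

131

Δu = 1.
Sum = 1·[1 + (-4) + 1 + 16 + 41 + 76] = 131.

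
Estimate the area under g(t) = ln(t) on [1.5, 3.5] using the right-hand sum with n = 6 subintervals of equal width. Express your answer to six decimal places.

Δt = (3.5 − 1.5)/6 = 1/3.
Right endpoints: 11/6, 13/6, 2.5, 17/6, 19/6, 3.5.
g(11/6) ≈ 0.606136, g(13/6) ≈ 0.773190, g(2.5) ≈ 0.916291, g(17/6) ≈ 1.041454, g(19/6) ≈ 1.152680, g(3.5) ≈ 1.252763.
Sum = Δt · [g(11/6) + g(13/6) + g(2.5) + ...].
Sum ≈ 1.914171.

1.914171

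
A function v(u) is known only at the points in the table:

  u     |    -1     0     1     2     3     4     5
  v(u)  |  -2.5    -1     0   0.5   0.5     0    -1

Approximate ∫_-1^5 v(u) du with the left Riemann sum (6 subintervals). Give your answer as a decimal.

-2.5

Δu = 1.
Sum = 1·[(-2.5) + (-1) + 0 + 0.5 + 0.5 + 0] = -2.5.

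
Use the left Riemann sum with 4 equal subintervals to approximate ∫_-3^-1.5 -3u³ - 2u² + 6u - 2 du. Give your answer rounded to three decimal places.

27.665

Δu = (-1.5 − (-3))/4 = 0.375.
Left endpoints: -3, -2.625, -2.25, -1.875.
f(-3) = 43, f(-2.625) = 11639/512, f(-2.25) = 8.546875, f(-1.875) = -259/512.
Sum = Δu · [f(-3) + f(-2.625) + f(-2.25) + f(-1.875)].
Sum ≈ 27.665.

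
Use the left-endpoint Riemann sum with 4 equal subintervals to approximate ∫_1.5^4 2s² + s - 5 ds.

25.7421875

Δs = (4 − 1.5)/4 = 0.625.
Left endpoints: 1.5, 2.125, 2.75, 3.375.
f(1.5) = 1, f(2.125) = 6.15625, f(2.75) = 12.875, f(3.375) = 21.15625.
Sum = Δs · [f(1.5) + f(2.125) + f(2.75) + f(3.375)].
Sum = 25.7421875.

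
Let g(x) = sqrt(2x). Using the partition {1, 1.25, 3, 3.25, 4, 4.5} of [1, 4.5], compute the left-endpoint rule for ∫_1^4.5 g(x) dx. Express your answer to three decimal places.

7.059

Subinterval widths: 0.25, 1.75, 0.25, 0.75, 0.5.
Left endpoints: 1, 1.25, 3, 3.25, 4.
g(1) ≈ 1.414, g(1.25) ≈ 1.581, g(3) ≈ 2.449, g(3.25) ≈ 2.550, g(4) ≈ 2.828.
Sum = Σ Δx_i · g(x_i).
Sum ≈ 7.059.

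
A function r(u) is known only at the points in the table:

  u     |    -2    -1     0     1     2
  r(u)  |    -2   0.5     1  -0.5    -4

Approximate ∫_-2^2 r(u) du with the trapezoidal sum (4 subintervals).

Δu = 1.
T_4 = (1/2)·[(-2) + 2·0.5 + 2·1 + 2·(-0.5) + (-4)] = -2.

-2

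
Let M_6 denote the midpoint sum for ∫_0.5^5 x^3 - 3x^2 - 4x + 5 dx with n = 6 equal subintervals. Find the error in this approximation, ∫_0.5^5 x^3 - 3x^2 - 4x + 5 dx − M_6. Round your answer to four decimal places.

Exact integral: ∫_0.5^5 f(x) dx = 4.359375.
M_6 ≈ 3.251953.
Error ≈ 4.359375 − 3.251953 ≈ 1.1074.

1.1074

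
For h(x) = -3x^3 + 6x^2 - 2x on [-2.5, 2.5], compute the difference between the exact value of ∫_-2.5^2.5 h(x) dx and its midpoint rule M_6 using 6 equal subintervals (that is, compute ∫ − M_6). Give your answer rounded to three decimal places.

1.736

Exact integral: ∫_-2.5^2.5 h(x) dx = 62.5.
M_6 ≈ 60.76389.
Error ≈ 62.5 − 60.76389 ≈ 1.736.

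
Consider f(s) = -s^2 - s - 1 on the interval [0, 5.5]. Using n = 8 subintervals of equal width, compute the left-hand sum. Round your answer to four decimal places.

Δs = (5.5 − 0)/8 = 0.6875.
Left endpoints: 0, 0.6875, 1.375, 2.0625, 2.75, 3.4375, 4.125, 4.8125.
f(0) = -1, f(0.6875) = -2.16015625, f(1.375) = -4.265625, f(2.0625) = -7.31640625, f(2.75) = -11.3125, f(3.4375) = -16.25390625, f(4.125) = -22.140625, f(4.8125) = -28.97265625.
Sum = Δs · [f(0) + f(0.6875) + f(1.375) + ...].
Sum ≈ -64.2275.

-64.2275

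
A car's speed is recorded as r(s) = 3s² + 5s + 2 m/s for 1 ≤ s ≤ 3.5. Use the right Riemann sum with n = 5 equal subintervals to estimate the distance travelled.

Δs = (3.5 − 1)/5 = 0.5.
Right endpoints: 1.5, 2, 2.5, 3, 3.5.
r(1.5) = 16.25, r(2) = 24, r(2.5) = 33.25, r(3) = 44, r(3.5) = 56.25.
Sum = Δs · [r(1.5) + r(2) + r(2.5) + r(3) + r(3.5)].
Sum = 86.875.

86.875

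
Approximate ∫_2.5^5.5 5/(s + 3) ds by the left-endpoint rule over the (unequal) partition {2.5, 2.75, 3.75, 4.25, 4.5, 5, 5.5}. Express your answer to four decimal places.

2.2855

Subinterval widths: 0.25, 1, 0.5, 0.25, 0.5, 0.5.
Left endpoints: 2.5, 2.75, 3.75, 4.25, 4.5, 5.
f(2.5) = 10/11, f(2.75) = 20/23, f(3.75) = 20/27, f(4.25) = 20/29, f(4.5) = 2/3, f(5) = 0.625.
Sum = Σ Δs_i · f(s_i).
Sum ≈ 2.2855.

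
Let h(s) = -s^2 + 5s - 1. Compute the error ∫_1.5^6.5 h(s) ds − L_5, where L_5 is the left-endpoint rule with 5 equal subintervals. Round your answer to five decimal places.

-6.66667

Exact integral: ∫_1.5^6.5 h(s) ds ≈ 4.5833333.
L_5 = 11.25.
Error ≈ 4.5833333 − 11.25 ≈ -6.66667.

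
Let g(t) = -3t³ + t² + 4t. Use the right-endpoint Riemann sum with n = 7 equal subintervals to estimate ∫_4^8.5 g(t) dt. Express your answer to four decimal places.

Δt = (8.5 − 4)/7 = 9/14.
Right endpoints: 65/14, 37/7, 83/14, 46/7, 101/14, 55/7, 8.5.
g(65/14) = -713765/2744, g(37/7) = -135124/343, g(83/14) = -1553843/2744, g(46/7) = -268180/343, g(101/14) = -2868905/2744, g(55/7) = -467170/343, g(8.5) = -1736.125.
Sum = Δt · [g(65/14) + g(37/7) + g(83/14) + ...].
Sum ≈ -3950.9082.

-3950.9082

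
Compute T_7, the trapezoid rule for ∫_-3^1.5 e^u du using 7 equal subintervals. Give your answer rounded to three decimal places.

4.583

Δu = (1.5 − (-3))/7 = 9/14.
f(-3) ≈ 0.050, f(-33/14) ≈ 0.095, f(-12/7) ≈ 0.180, f(-15/14) ≈ 0.343, f(-3/7) ≈ 0.651, f(3/14) ≈ 1.239, f(6/7) ≈ 2.356, f(1.5) ≈ 4.482.
T_7 = (Δu/2)·[f(u_0) + 2f(u_1) + ... + 2f(u_{6}) + f(u_7)].
Sum ≈ 4.583.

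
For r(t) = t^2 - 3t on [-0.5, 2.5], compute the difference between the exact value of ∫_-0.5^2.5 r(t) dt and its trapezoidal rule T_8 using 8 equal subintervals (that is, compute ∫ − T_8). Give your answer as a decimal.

Exact integral: ∫_-0.5^2.5 r(t) dt = -3.75.
T_8 = -3.6796875.
Error = -3.75 − (-3.6796875) = -0.0703125.

-0.0703125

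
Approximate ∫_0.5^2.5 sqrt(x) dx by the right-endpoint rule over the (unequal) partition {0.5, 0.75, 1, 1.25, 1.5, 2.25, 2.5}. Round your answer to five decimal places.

2.57249

Subinterval widths: 0.25, 0.25, 0.25, 0.25, 0.75, 0.25.
Right endpoints: 0.75, 1, 1.25, 1.5, 2.25, 2.5.
f(0.75) ≈ 0.86603, f(1) ≈ 1.00000, f(1.25) ≈ 1.11803, f(1.5) ≈ 1.22474, f(2.25) ≈ 1.50000, f(2.5) ≈ 1.58114.
Sum = Σ Δx_i · f(x_i).
Sum ≈ 2.57249.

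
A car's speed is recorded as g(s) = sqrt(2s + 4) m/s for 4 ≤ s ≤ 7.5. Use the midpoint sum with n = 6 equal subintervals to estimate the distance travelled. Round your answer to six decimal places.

Δs = (7.5 − 4)/6 = 7/12.
Midpoints: 103/24, 4.875, 131/24, 145/24, 6.625, 173/24.
g(103/24) ≈ 3.547299, g(4.875) ≈ 3.708099, g(131/24) ≈ 3.862210, g(145/24) ≈ 4.010403, g(6.625) ≈ 4.153312, g(173/24) ≈ 4.291464.
Sum = Δs · [g(103/24) + g(4.875) + g(131/24) + ...].
Sum ≈ 13.750793.

13.750793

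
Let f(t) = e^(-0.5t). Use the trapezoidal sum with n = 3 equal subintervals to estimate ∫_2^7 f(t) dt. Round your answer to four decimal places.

0.7140

Δt = (7 − 2)/3 = 5/3.
f(2) ≈ 0.3679, f(11/3) ≈ 0.1599, f(16/3) ≈ 0.0695, f(7) ≈ 0.0302.
T_3 = (Δt/2)·[f(t_0) + 2f(t_1) + 2f(t_2) + f(t_3)].
Sum ≈ 0.7140.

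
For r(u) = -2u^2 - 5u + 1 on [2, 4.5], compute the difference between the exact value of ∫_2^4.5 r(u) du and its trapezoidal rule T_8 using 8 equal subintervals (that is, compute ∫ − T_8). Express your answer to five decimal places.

Exact integral: ∫_2^4.5 r(u) du ≈ -93.5416667.
T_8 ≈ -93.6230469.
Error ≈ -93.5416667 − (-93.6230469) ≈ 0.08138.

0.08138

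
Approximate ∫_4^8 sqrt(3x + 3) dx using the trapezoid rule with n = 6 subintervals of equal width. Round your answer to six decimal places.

18.263320

Δx = (8 − 4)/6 = 2/3.
f(4) ≈ 3.872983, f(14/3) ≈ 4.123106, f(16/3) ≈ 4.358899, f(6) ≈ 4.582576, f(20/3) ≈ 4.795832, f(22/3) ≈ 5.000000, f(8) ≈ 5.196152.
T_6 = (Δx/2)·[f(x_0) + 2f(x_1) + ... + 2f(x_{5}) + f(x_6)].
Sum ≈ 18.263320.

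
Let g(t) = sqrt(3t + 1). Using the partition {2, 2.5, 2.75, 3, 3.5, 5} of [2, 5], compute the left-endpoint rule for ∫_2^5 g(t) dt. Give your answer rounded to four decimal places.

9.4800

Subinterval widths: 0.5, 0.25, 0.25, 0.5, 1.5.
Left endpoints: 2, 2.5, 2.75, 3, 3.5.
g(2) ≈ 2.6458, g(2.5) ≈ 2.9155, g(2.75) ≈ 3.0414, g(3) ≈ 3.1623, g(3.5) ≈ 3.3912.
Sum = Σ Δt_i · g(t_i).
Sum ≈ 9.4800.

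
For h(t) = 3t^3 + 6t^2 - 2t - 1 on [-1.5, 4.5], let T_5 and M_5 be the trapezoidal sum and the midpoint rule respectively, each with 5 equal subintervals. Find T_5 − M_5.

T_5 = 496.83.
M_5 = 454.71.
T_5 − M_5 = 42.12.

42.12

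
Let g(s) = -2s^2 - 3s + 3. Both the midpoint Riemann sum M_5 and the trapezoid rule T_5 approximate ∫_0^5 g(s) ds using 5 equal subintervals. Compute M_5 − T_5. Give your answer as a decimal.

2.5

M_5 = -105.
T_5 = -107.5.
M_5 − T_5 = 2.5.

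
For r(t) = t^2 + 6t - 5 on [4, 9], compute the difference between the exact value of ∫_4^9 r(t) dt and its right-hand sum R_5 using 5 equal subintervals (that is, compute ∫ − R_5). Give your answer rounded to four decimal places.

-48.3333

Exact integral: ∫_4^9 r(t) dt ≈ 391.666667.
R_5 = 440.
Error ≈ 391.666667 − 440 ≈ -48.3333.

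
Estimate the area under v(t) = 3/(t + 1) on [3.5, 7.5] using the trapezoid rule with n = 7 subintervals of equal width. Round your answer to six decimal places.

Δt = (7.5 − 3.5)/7 = 4/7.
v(3.5) = 2/3, v(57/14) = 42/71, v(65/14) = 42/79, v(73/14) = 14/29, v(81/14) = 42/95, v(89/14) = 42/103, v(97/14) = 14/37, v(7.5) = 6/17.
T_7 = (Δt/2)·[v(t_0) + 2v(t_1) + ... + 2v(t_{6}) + v(t_7)].
Sum ≈ 1.910862.

1.910862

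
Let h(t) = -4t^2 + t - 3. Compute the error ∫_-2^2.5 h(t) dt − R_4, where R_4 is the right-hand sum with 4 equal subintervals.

6.328125

Exact integral: ∫_-2^2.5 h(t) dt = -43.875.
R_4 = -50.203125.
Error = -43.875 − (-50.203125) = 6.328125.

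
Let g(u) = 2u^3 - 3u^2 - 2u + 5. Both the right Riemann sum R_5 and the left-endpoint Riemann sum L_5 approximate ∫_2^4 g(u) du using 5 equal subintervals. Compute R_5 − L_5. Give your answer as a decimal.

R_5 = 77.2.
L_5 = 48.4.
R_5 − L_5 = 28.8.

28.8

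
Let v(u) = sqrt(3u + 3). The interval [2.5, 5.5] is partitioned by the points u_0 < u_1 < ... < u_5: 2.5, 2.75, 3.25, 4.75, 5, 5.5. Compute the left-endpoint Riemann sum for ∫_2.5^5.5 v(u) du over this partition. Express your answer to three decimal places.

Subinterval widths: 0.25, 0.5, 1.5, 0.25, 0.5.
Left endpoints: 2.5, 2.75, 3.25, 4.75, 5.
v(2.5) ≈ 3.240, v(2.75) ≈ 3.354, v(3.25) ≈ 3.571, v(4.75) ≈ 4.153, v(5) ≈ 4.243.
Sum = Σ Δu_i · v(u_i).
Sum ≈ 11.003.

11.003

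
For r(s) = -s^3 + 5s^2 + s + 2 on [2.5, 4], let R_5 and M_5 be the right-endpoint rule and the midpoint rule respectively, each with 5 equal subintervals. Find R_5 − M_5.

0.1209375

R_5 = 34.44.
M_5 = 34.3190625.
R_5 − M_5 = 0.1209375.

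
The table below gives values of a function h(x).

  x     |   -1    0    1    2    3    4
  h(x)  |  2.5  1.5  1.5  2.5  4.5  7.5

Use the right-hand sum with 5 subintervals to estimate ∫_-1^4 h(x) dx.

Δx = 1.
Sum = 1·[1.5 + 1.5 + 2.5 + 4.5 + 7.5] = 17.5.

17.5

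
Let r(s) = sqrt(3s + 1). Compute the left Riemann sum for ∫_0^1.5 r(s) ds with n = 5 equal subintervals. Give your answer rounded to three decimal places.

Δs = (1.5 − 0)/5 = 0.3.
Left endpoints: 0, 0.3, 0.6, 0.9, 1.2.
r(0) ≈ 1.000, r(0.3) ≈ 1.378, r(0.6) ≈ 1.673, r(0.9) ≈ 1.924, r(1.2) ≈ 2.145.
Sum = Δs · [r(0) + r(0.3) + r(0.6) + r(0.9) + r(1.2)].
Sum ≈ 2.436.

2.436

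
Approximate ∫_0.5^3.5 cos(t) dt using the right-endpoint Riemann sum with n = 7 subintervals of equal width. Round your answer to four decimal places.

-1.2062

Δt = (3.5 − 0.5)/7 = 3/7.
Right endpoints: 13/14, 19/14, 25/14, 31/14, 37/14, 43/14, 3.5.
f(13/14) ≈ 0.5990, f(19/14) ≈ 0.2120, f(25/14) ≈ -0.2133, f(31/14) ≈ -0.6000, f(37/14) ≈ -0.8782, f(43/14) ≈ -0.9975, f(3.5) ≈ -0.9365.
Sum = Δt · [f(13/14) + f(19/14) + f(25/14) + ...].
Sum ≈ -1.2062.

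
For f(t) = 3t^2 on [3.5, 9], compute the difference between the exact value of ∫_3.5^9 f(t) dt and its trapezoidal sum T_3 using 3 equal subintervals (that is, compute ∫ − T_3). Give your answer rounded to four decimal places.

Exact integral: ∫_3.5^9 f(t) dt = 686.125.
T_3 ≈ 695.368056.
Error ≈ 686.125 − 695.368056 ≈ -9.2431.

-9.2431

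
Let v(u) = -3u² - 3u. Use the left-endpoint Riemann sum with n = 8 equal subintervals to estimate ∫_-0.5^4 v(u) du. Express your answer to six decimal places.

Δu = (4 − (-0.5))/8 = 0.5625.
Left endpoints: -0.5, 0.0625, 0.625, 1.1875, 1.75, 2.3125, 2.875, 3.4375.
v(-0.5) = 0.75, v(0.0625) = -0.19921875, v(0.625) = -3.046875, v(1.1875) = -7.79296875, v(1.75) = -14.4375, v(2.3125) = -22.98046875, v(2.875) = -33.421875, v(3.4375) = -45.76171875.
Sum = Δu · [v(-0.5) + v(0.0625) + v(0.625) + ...].
Sum ≈ -71.375977.

-71.375977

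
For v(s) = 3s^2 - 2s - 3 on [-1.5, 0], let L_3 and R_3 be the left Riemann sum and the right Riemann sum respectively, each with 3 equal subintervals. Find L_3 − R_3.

4.875

L_3 = 3.75.
R_3 = -1.125.
L_3 − R_3 = 4.875.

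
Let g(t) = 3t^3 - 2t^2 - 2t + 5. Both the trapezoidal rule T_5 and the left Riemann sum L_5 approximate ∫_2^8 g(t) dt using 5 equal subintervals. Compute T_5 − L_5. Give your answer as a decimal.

T_5 = 2755.92.
L_5 = 1927.92.
T_5 − L_5 = 828.

828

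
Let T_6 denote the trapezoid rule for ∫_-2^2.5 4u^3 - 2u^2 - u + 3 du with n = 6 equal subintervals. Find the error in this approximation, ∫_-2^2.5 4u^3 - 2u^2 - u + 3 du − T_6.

-0.421875

Exact integral: ∫_-2^2.5 f(u) du = 19.6875.
T_6 = 20.109375.
Error = 19.6875 − 20.109375 = -0.421875.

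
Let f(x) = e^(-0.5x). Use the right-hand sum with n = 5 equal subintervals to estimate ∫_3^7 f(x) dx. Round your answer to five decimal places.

Δx = (7 − 3)/5 = 0.8.
Right endpoints: 3.8, 4.6, 5.4, 6.2, 7.
f(3.8) ≈ 0.14957, f(4.6) ≈ 0.10026, f(5.4) ≈ 0.06721, f(6.2) ≈ 0.04505, f(7) ≈ 0.03020.
Sum = Δx · [f(3.8) + f(4.6) + f(5.4) + f(6.2) + f(7)].
Sum ≈ 0.31382.

0.31382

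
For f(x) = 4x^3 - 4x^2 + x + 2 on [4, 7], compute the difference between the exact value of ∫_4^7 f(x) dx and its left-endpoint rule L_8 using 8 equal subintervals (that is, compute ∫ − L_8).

Exact integral: ∫_4^7 f(x) dx = 1795.5.
L_8 = 1614.796875.
Error = 1795.5 − 1614.796875 = 180.703125.

180.703125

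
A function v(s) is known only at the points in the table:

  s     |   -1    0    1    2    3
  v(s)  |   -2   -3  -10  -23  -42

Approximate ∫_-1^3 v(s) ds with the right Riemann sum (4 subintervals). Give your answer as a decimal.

-78

Δs = 1.
Sum = 1·[(-3) + (-10) + (-23) + (-42)] = -78.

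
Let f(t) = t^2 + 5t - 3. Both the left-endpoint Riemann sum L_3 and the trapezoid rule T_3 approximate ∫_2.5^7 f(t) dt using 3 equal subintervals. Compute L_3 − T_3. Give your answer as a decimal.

-48.9375

L_3 = 155.25.
T_3 = 204.1875.
L_3 − T_3 = -48.9375.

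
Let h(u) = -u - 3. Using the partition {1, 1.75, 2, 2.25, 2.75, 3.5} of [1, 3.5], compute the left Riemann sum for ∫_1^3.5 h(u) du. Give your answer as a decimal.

-12.375

Subinterval widths: 0.75, 0.25, 0.25, 0.5, 0.75.
Left endpoints: 1, 1.75, 2, 2.25, 2.75.
h(1) = -4, h(1.75) = -4.75, h(2) = -5, h(2.25) = -5.25, h(2.75) = -5.75.
Sum = Σ Δu_i · h(u_i).
Sum = -12.375.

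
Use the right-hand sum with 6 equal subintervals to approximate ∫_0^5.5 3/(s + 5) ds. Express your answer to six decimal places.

2.088235

Δs = (5.5 − 0)/6 = 11/12.
Right endpoints: 11/12, 11/6, 2.75, 11/3, 55/12, 5.5.
f(11/12) = 36/71, f(11/6) = 18/41, f(2.75) = 12/31, f(11/3) = 9/26, f(55/12) = 36/115, f(5.5) = 2/7.
Sum = Δs · [f(11/12) + f(11/6) + f(2.75) + ...].
Sum ≈ 2.088235.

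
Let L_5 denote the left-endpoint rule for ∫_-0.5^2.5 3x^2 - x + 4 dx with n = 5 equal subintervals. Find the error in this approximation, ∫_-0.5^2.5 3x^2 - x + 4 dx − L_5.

3.96

Exact integral: ∫_-0.5^2.5 f(x) dx = 24.75.
L_5 = 20.79.
Error = 24.75 − 20.79 = 3.96.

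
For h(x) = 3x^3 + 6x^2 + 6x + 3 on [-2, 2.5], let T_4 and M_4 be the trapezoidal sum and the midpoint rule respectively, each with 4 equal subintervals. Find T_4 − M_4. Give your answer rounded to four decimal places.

11.7466

T_4 ≈ 92.627930.
M_4 ≈ 80.881348.
T_4 − M_4 ≈ 11.7466.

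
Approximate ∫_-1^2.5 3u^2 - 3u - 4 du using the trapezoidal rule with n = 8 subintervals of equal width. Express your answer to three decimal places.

Δu = (2.5 − (-1))/8 = 0.4375.
f(-1) = 2, f(-0.5625) = -1.36328125, f(-0.125) = -3.578125, f(0.3125) = -4.64453125, f(0.75) = -4.5625, f(1.1875) = -3.33203125, f(1.625) = -0.953125, f(2.0625) = 2.57421875, f(2.5) = 7.25.
T_8 = (Δu/2)·[f(u_0) + 2f(u_1) + ... + 2f(u_{7}) + f(u_8)].
Sum ≈ -4.915.

-4.915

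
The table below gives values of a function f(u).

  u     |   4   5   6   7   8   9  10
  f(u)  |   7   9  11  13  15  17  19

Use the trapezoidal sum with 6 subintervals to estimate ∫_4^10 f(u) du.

78

Δu = 1.
T_6 = (1/2)·[7 + 2·9 + 2·11 + 2·13 + 2·15 + 2·17 + 19] = 78.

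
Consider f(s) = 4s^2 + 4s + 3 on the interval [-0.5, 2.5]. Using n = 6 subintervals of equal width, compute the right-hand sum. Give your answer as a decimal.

51.5

Δs = (2.5 − (-0.5))/6 = 0.5.
Right endpoints: 0, 0.5, 1, 1.5, 2, 2.5.
f(0) = 3, f(0.5) = 6, f(1) = 11, f(1.5) = 18, f(2) = 27, f(2.5) = 38.
Sum = Δs · [f(0) + f(0.5) + f(1) + ...].
Sum = 51.5.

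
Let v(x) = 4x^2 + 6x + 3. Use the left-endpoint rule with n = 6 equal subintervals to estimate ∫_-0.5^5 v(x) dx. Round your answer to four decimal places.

Δx = (5 − (-0.5))/6 = 11/12.
Left endpoints: -0.5, 5/12, 4/3, 2.25, 19/6, 49/12.
v(-0.5) = 1, v(5/12) = 223/36, v(4/3) = 163/9, v(2.25) = 36.75, v(19/6) = 559/9, v(49/12) = 3391/36.
Sum = Δx · [v(-0.5) + v(5/12) + v(4/3) + ...].
Sum ≈ 200.1644.

200.1644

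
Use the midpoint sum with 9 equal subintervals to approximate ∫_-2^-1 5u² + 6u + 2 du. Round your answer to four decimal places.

4.6615

Δu = (-1 − (-2))/9 = 1/9.
Midpoints: -35/18, -11/6, -31/18, -29/18, -1.5, -25/18, -23/18, -7/6, -19/18.
f(-35/18) = 2993/324, f(-11/6) = 281/36, f(-31/18) = 2105/324, f(-29/18) = 1721/324, f(-1.5) = 4.25, f(-25/18) = 1073/324, f(-23/18) = 809/324, f(-7/6) = 65/36, f(-19/18) = 401/324.
Sum = Δu · [f(-35/18) + f(-11/6) + f(-31/18) + ...].
Sum ≈ 4.6615.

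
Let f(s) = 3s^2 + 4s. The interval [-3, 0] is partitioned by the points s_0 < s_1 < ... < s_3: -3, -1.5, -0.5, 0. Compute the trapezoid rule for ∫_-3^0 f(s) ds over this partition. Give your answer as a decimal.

11.25

Subinterval widths: 1.5, 1, 0.5.
f(-3) = 15, f(-1.5) = 0.75, f(-0.5) = -1.25, f(0) = 0.
On each subinterval the trapezoid contributes (Δs_i/2)·[f(s_{i-1}) + f(s_i)].
Sum = 11.25.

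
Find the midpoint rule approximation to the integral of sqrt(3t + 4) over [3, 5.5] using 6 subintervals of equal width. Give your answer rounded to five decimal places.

10.21073

Δt = (5.5 − 3)/6 = 5/12.
Midpoints: 77/24, 3.625, 97/24, 107/24, 4.875, 127/24.
f(77/24) ≈ 3.69121, f(3.625) ≈ 3.85681, f(97/24) ≈ 4.01559, f(107/24) ≈ 4.16833, f(4.875) ≈ 4.31567, f(127/24) ≈ 4.45814.
Sum = Δt · [f(77/24) + f(3.625) + f(97/24) + ...].
Sum ≈ 10.21073.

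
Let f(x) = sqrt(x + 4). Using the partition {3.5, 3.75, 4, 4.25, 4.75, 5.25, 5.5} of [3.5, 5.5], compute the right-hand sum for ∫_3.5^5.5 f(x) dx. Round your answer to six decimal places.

Subinterval widths: 0.25, 0.25, 0.25, 0.5, 0.5, 0.25.
Right endpoints: 3.75, 4, 4.25, 4.75, 5.25, 5.5.
f(3.75) ≈ 2.783882, f(4) ≈ 2.828427, f(4.25) ≈ 2.872281, f(4.75) ≈ 2.958040, f(5.25) ≈ 3.041381, f(5.5) ≈ 3.082207.
Sum = Σ Δx_i · f(x_i).
Sum ≈ 5.891410.

5.891410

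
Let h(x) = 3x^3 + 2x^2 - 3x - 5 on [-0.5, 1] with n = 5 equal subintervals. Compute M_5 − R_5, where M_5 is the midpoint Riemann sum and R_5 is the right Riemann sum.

-0.1996875

M_5 = -7.2196875.
R_5 = -7.02.
M_5 − R_5 = -0.1996875.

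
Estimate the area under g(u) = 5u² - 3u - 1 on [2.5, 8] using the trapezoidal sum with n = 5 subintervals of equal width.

740.7125

Δu = (8 − 2.5)/5 = 1.1.
g(2.5) = 22.75, g(3.6) = 53, g(4.7) = 95.35, g(5.8) = 149.8, g(6.9) = 216.35, g(8) = 295.
T_5 = (Δu/2)·[g(u_0) + 2g(u_1) + ... + 2g(u_{4}) + g(u_5)].
Sum = 740.7125.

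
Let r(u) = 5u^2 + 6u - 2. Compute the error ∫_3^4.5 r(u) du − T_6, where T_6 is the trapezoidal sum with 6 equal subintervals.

-0.078125

Exact integral: ∫_3^4.5 r(u) du = 137.625.
T_6 = 137.703125.
Error = 137.625 − 137.703125 = -0.078125.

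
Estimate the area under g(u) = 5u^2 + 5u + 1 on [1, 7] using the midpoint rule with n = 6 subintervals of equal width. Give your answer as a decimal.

693.5

Δu = (7 − 1)/6 = 1.
Midpoints: 1.5, 2.5, 3.5, 4.5, 5.5, 6.5.
g(1.5) = 19.75, g(2.5) = 44.75, g(3.5) = 79.75, g(4.5) = 124.75, g(5.5) = 179.75, g(6.5) = 244.75.
Sum = Δu · [g(1.5) + g(2.5) + g(3.5) + ...].
Sum = 693.5.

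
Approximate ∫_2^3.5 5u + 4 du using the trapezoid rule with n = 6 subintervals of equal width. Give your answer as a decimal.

26.625

Δu = (3.5 − 2)/6 = 0.25.
f(2) = 14, f(2.25) = 15.25, f(2.5) = 16.5, f(2.75) = 17.75, f(3) = 19, f(3.25) = 20.25, f(3.5) = 21.5.
T_6 = (Δu/2)·[f(u_0) + 2f(u_1) + ... + 2f(u_{5}) + f(u_6)].
Sum = 26.625.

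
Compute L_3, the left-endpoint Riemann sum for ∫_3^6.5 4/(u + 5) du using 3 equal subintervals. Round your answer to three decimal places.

Δu = (6.5 − 3)/3 = 7/6.
Left endpoints: 3, 25/6, 16/3.
f(3) = 0.5, f(25/6) = 24/55, f(16/3) = 12/31.
Sum = Δu · [f(3) + f(25/6) + f(16/3)].
Sum ≈ 1.544.

1.544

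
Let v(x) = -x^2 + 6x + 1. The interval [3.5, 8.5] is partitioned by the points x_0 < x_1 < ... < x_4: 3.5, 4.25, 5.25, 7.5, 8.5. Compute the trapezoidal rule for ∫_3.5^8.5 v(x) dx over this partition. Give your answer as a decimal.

Subinterval widths: 0.75, 1, 2.25, 1.
v(3.5) = 9.75, v(4.25) = 8.4375, v(5.25) = 4.9375, v(7.5) = -10.25, v(8.5) = -20.25.
On each subinterval the trapezoid contributes (Δx_i/2)·[v(x_{i-1}) + v(x_i)].
Sum = -7.71875.

-7.71875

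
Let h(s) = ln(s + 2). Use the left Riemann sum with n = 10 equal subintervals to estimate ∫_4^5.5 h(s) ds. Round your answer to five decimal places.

2.84442

Δs = (5.5 − 4)/10 = 0.15.
Left endpoints: 4, 4.15, 4.3, 4.45, 4.6, 4.75, 4.9, 5.05, 5.2, 5.35.
h(4) ≈ 1.79176, h(4.15) ≈ 1.81645, h(4.3) ≈ 1.84055, h(4.45) ≈ 1.86408, h(4.6) ≈ 1.88707, h(4.75) ≈ 1.90954, h(4.9) ≈ 1.93152, h(5.05) ≈ 1.95303, h(5.2) ≈ 1.97408, h(5.35) ≈ 1.99470.
Sum = Δs · [h(4) + h(4.15) + h(4.3) + ...].
Sum ≈ 2.84442.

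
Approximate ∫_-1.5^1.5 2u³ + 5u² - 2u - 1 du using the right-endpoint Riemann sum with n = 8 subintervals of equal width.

Δu = (1.5 − (-1.5))/8 = 0.375.
Right endpoints: -1.125, -0.75, -0.375, 0, 0.375, 0.75, 1.125, 1.5.
f(-1.125) = 4.73046875, f(-0.75) = 2.46875, f(-0.375) = 0.34765625, f(0) = -1, f(0.375) = -0.94140625, f(0.75) = 1.15625, f(1.125) = 5.92578125, f(1.5) = 14.
Sum = Δu · [f(-1.125) + f(-0.75) + f(-0.375) + ...].
Sum = 10.0078125.

10.0078125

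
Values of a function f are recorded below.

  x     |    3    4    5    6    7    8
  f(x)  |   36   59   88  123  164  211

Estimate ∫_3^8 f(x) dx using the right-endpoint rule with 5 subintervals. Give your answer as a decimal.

645

Δx = 1.
Sum = 1·[59 + 88 + 123 + 164 + 211] = 645.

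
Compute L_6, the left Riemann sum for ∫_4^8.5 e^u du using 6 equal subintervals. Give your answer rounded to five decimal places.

Δu = (8.5 − 4)/6 = 0.75.
Left endpoints: 4, 4.75, 5.5, 6.25, 7, 7.75.
f(4) ≈ 54.59815, f(4.75) ≈ 115.58428, f(5.5) ≈ 244.69193, f(6.25) ≈ 518.01282, f(7) ≈ 1096.63316, f(7.75) ≈ 2321.57241.
Sum = Δu · [f(4) + f(4.75) + f(5.5) + ...].
Sum ≈ 3263.31957.

3263.31957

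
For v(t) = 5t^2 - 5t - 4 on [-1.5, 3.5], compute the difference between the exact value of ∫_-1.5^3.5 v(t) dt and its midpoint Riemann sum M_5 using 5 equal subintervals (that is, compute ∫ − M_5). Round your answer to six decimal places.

2.083333

Exact integral: ∫_-1.5^3.5 v(t) dt ≈ 32.08333333.
M_5 = 30.
Error ≈ 32.08333333 − 30 ≈ 2.083333.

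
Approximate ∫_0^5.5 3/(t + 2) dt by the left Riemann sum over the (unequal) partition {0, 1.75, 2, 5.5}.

5.45

Subinterval widths: 1.75, 0.25, 3.5.
Left endpoints: 0, 1.75, 2.
f(0) = 1.5, f(1.75) = 0.8, f(2) = 0.75.
Sum = Σ Δt_i · f(t_i).
Sum = 5.45.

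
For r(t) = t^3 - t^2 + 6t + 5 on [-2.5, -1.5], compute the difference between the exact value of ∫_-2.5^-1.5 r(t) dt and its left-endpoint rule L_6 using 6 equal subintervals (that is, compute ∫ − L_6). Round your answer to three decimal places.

1.887

Exact integral: ∫_-2.5^-1.5 r(t) dt ≈ -19.58333.
L_6 ≈ -21.46991.
Error ≈ -19.58333 − (-21.46991) ≈ 1.887.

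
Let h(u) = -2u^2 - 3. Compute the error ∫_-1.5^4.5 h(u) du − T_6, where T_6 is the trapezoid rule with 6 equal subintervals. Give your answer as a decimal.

Exact integral: ∫_-1.5^4.5 h(u) du = -81.
T_6 = -83.
Error = -81 − (-83) = 2.

2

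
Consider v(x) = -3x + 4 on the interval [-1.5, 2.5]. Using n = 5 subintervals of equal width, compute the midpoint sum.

Δx = (2.5 − (-1.5))/5 = 0.8.
Midpoints: -1.1, -0.3, 0.5, 1.3, 2.1.
v(-1.1) = 7.3, v(-0.3) = 4.9, v(0.5) = 2.5, v(1.3) = 0.1, v(2.1) = -2.3.
Sum = Δx · [v(-1.1) + v(-0.3) + v(0.5) + v(1.3) + v(2.1)].
Sum = 10.

10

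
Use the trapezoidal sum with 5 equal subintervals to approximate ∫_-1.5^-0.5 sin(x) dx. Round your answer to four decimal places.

-0.8042

Δx = (-0.5 − (-1.5))/5 = 0.2.
f(-1.5) ≈ -0.9975, f(-1.3) ≈ -0.9636, f(-1.1) ≈ -0.8912, f(-0.9) ≈ -0.7833, f(-0.7) ≈ -0.6442, f(-0.5) ≈ -0.4794.
T_5 = (Δx/2)·[f(x_0) + 2f(x_1) + ... + 2f(x_{4}) + f(x_5)].
Sum ≈ -0.8042.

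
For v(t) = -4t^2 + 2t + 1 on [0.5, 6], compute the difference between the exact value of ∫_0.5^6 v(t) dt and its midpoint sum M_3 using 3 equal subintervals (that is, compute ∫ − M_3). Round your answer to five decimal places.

-6.16204

Exact integral: ∫_0.5^6 v(t) dt ≈ -246.5833333.
M_3 ≈ -240.4212963.
Error ≈ -246.5833333 − (-240.4212963) ≈ -6.16204.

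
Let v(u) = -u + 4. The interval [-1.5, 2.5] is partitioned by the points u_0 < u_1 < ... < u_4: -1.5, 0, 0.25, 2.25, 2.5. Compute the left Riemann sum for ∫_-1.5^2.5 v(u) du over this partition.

17.1875

Subinterval widths: 1.5, 0.25, 2, 0.25.
Left endpoints: -1.5, 0, 0.25, 2.25.
v(-1.5) = 5.5, v(0) = 4, v(0.25) = 3.75, v(2.25) = 1.75.
Sum = Σ Δu_i · v(u_i).
Sum = 17.1875.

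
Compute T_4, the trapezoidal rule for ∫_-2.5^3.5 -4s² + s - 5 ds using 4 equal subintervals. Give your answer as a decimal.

-114

Δs = (3.5 − (-2.5))/4 = 1.5.
f(-2.5) = -32.5, f(-1) = -10, f(0.5) = -5.5, f(2) = -19, f(3.5) = -50.5.
T_4 = (Δs/2)·[f(s_0) + 2f(s_1) + 2f(s_2) + 2f(s_3) + f(s_4)].
Sum = -114.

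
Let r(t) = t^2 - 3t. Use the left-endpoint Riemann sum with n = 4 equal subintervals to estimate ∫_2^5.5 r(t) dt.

Δt = (5.5 − 2)/4 = 0.875.
Left endpoints: 2, 2.875, 3.75, 4.625.
r(2) = -2, r(2.875) = -0.359375, r(3.75) = 2.8125, r(4.625) = 7.515625.
Sum = Δt · [r(2) + r(2.875) + r(3.75) + r(4.625)].
Sum = 6.97265625.

6.97265625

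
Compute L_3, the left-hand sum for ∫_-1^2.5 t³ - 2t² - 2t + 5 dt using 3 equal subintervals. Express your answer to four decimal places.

11.3912

Δt = (2.5 − (-1))/3 = 7/6.
Left endpoints: -1, 1/6, 4/3.
f(-1) = 4, f(1/6) = 997/216, f(4/3) = 31/27.
Sum = Δt · [f(-1) + f(1/6) + f(4/3)].
Sum ≈ 11.3912.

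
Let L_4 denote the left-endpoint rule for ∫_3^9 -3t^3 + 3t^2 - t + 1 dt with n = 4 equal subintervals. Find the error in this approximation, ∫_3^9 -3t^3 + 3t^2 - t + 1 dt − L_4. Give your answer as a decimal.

-1307.25

Exact integral: ∫_3^9 f(t) dt = -4188.
L_4 = -2880.75.
Error = -4188 − (-2880.75) = -1307.25.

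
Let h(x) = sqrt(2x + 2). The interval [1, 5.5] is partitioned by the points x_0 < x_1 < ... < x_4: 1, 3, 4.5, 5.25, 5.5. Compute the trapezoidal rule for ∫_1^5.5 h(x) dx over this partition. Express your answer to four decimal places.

12.8994

Subinterval widths: 2, 1.5, 0.75, 0.25.
h(1) ≈ 2.0000, h(3) ≈ 2.8284, h(4.5) ≈ 3.3166, h(5.25) ≈ 3.5355, h(5.5) ≈ 3.6056.
On each subinterval the trapezoid contributes (Δx_i/2)·[h(x_{i-1}) + h(x_i)].
Sum ≈ 12.8994.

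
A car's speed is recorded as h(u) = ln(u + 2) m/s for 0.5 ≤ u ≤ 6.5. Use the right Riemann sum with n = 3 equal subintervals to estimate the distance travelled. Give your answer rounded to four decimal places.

11.0319

Δu = (6.5 − 0.5)/3 = 2.
Right endpoints: 2.5, 4.5, 6.5.
h(2.5) ≈ 1.5041, h(4.5) ≈ 1.8718, h(6.5) ≈ 2.1401.
Sum = Δu · [h(2.5) + h(4.5) + h(6.5)].
Sum ≈ 11.0319.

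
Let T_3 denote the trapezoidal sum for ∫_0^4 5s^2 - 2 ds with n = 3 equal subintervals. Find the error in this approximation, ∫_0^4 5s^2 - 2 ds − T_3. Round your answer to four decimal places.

-5.9259

Exact integral: ∫_0^4 f(s) ds ≈ 98.666667.
T_3 ≈ 104.592593.
Error ≈ 98.666667 − 104.592593 ≈ -5.9259.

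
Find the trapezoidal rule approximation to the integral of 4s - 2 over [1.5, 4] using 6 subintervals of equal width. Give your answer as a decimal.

22.5

Δs = (4 − 1.5)/6 = 5/12.
f(1.5) = 4, f(23/12) = 17/3, f(7/3) = 22/3, f(2.75) = 9, f(19/6) = 32/3, f(43/12) = 37/3, f(4) = 14.
T_6 = (Δs/2)·[f(s_0) + 2f(s_1) + ... + 2f(s_{5}) + f(s_6)].
Sum = 22.5.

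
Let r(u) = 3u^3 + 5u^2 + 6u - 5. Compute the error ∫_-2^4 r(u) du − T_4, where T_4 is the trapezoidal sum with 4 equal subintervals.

-31.5

Exact integral: ∫_-2^4 r(u) du = 306.
T_4 = 337.5.
Error = 306 − 337.5 = -31.5.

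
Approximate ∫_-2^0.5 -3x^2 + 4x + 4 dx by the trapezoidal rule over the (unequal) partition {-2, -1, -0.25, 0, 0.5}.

-6.40625

Subinterval widths: 1, 0.75, 0.25, 0.5.
f(-2) = -16, f(-1) = -3, f(-0.25) = 2.8125, f(0) = 4, f(0.5) = 5.25.
On each subinterval the trapezoid contributes (Δx_i/2)·[f(x_{i-1}) + f(x_i)].
Sum = -6.40625.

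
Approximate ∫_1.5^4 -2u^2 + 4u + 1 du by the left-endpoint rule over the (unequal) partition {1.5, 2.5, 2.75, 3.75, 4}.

-4.03125

Subinterval widths: 1, 0.25, 1, 0.25.
Left endpoints: 1.5, 2.5, 2.75, 3.75.
f(1.5) = 2.5, f(2.5) = -1.5, f(2.75) = -3.125, f(3.75) = -12.125.
Sum = Σ Δu_i · f(u_i).
Sum = -4.03125.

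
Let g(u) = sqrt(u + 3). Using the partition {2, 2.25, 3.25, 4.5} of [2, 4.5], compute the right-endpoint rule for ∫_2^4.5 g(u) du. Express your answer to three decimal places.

6.496

Subinterval widths: 0.25, 1, 1.25.
Right endpoints: 2.25, 3.25, 4.5.
g(2.25) ≈ 2.291, g(3.25) ≈ 2.500, g(4.5) ≈ 2.739.
Sum = Σ Δu_i · g(u_i).
Sum ≈ 6.496.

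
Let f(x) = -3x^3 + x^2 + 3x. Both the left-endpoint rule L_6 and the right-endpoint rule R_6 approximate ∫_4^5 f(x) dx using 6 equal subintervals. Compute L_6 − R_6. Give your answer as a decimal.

L_6 ≈ -228.8495370.
R_6 ≈ -257.3495370.
L_6 − R_6 = 28.5.

28.5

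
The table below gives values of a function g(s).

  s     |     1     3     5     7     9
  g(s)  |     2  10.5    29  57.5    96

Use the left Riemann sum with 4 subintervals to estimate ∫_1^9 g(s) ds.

198

Δs = 2.
Sum = 2·[2 + 10.5 + 29 + 57.5] = 198.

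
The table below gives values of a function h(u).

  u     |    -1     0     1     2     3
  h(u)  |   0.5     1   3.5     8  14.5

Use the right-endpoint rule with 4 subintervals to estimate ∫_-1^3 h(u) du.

Δu = 1.
Sum = 1·[1 + 3.5 + 8 + 14.5] = 27.

27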